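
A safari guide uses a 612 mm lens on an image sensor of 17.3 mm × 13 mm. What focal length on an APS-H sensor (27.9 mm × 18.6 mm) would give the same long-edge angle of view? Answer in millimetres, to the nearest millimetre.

987 mm

Equal angle of view means equal width/f ratio, so f₂ = f₁ · (width₂/width₁) = 612 × 27.9/17.3.
f₂ = 612 × 1.61272 ≈ 986.983 mm.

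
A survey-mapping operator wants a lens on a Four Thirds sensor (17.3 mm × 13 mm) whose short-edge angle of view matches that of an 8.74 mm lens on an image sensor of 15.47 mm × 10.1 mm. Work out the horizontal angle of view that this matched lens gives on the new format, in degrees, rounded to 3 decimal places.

Equal short-edge AOV ⇒ f₂ = f₁ · 13/10.1 = 8.74 × 1.28713 ≈ 11.2495 mm.
Horizontal AOV on the new format = 2·arctan(17.3 / (2 × 11.2495)) = 2·arctan(0.76892) ≈ 75.1150°.

75.115°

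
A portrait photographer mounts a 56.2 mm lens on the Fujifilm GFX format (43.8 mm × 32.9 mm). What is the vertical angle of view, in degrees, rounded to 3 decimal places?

Angle of view α = 2·arctan(h/2f) with h = 32.9 mm and f = 56.2 mm.
h/2f = 0.29270; arctan(0.29270) ≈ 16.3150°, so α ≈ 32.6300°.

32.630°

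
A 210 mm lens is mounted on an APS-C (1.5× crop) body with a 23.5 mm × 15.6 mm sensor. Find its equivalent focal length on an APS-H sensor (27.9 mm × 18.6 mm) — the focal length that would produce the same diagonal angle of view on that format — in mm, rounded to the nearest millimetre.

250 mm

Sensor diagonal = √(23.5² + 15.6²) = √795.6100 ≈ 28.2066 mm.
Sensor diagonal = √(27.9² + 18.6²) = √1124.3700 ≈ 33.5316 mm.
Equal angle of view means equal diagonal/f ratio, so f₂ = f₁ · (diagonal₂/diagonal₁) = 210 × 33.5316/28.2066.
f₂ = 210 × 1.18879 ≈ 249.646 mm.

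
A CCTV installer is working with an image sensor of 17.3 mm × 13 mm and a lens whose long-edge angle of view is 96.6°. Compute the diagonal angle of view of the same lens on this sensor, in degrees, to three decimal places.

From the long-edge AOV: f = 17.3 / (2·tan(48.3°)) = 17.3 / 2.24475 ≈ 7.7069 mm.
Sensor diagonal = √(17.3² + 13²) = √468.2900 ≈ 21.6400 mm.
Diagonal AOV = 2·arctan(21.6400 / (2 × 7.7069)) = 2·arctan(1.40394) ≈ 109.0770°.

109.077°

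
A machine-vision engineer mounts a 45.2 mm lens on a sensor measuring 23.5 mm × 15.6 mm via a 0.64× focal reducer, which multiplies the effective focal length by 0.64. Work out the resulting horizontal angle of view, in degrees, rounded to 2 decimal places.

44.21°

Effective focal length f = 45.2 × 0.64 = 28.928 mm.
α = 2·arctan(23.5 / (2 × 28.928)) = 2·arctan(0.40618) ≈ 44.2121°.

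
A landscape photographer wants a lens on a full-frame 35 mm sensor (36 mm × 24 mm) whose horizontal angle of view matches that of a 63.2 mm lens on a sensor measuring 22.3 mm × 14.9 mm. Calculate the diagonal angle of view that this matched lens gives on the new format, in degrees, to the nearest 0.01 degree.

Equal horizontal AOV ⇒ f₂ = f₁ · 36/22.3 = 63.2 × 1.61435 ≈ 102.0269 mm.
Sensor diagonal = √(36² + 24²) = √1872.0000 ≈ 43.2666 mm.
Diagonal AOV on the new format = 2·arctan(43.2666 / (2 × 102.0269)) = 2·arctan(0.21204) ≈ 23.9428°.

23.94°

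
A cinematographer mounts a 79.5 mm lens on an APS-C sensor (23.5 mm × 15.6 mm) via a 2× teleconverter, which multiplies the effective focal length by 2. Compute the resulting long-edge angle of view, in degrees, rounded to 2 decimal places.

8.45°

Effective focal length f = 79.5 × 2 = 159 mm.
α = 2·arctan(23.5 / (2 × 159)) = 2·arctan(0.07390) ≈ 8.4529°.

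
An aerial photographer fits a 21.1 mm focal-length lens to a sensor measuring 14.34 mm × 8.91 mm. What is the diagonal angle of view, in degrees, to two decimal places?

43.61°

Sensor diagonal = √(14.34² + 8.91²) = √285.0237 ≈ 16.8826 mm.
Angle of view α = 2·arctan(d/2f) with d = 16.8826 mm and f = 21.1 mm.
d/2f = 0.40006; arctan(0.40006) ≈ 21.8045°, so α ≈ 43.6090°.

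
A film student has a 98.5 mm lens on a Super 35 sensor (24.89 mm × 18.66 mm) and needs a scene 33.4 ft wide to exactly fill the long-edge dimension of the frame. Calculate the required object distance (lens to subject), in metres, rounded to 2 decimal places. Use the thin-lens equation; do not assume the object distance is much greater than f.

40.39 m

W: 33.4 ft × 304.8 mm/ft = 10180.32 mm.
Magnification m = w/W = dᵢ/dₒ; combined with 1/f = 1/dₒ + 1/dᵢ this gives dₒ = f·(1 + W/w).
dₒ = 98.5 mm × (1 + 10180.3/24.89) = 98.5 × 410.0124 ≈ 40386.226 mm = 40.3862 m.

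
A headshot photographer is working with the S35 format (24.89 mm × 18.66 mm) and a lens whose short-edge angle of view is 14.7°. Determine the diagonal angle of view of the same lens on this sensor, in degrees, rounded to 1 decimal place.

From the short-edge AOV: f = 18.66 / (2·tan(7.35°)) = 18.66 / 0.25798 ≈ 72.3312 mm.
Sensor diagonal = √(24.89² + 18.66²) = √967.7077 ≈ 31.1080 mm.
Diagonal AOV = 2·arctan(31.1080 / (2 × 72.3312)) = 2·arctan(0.21504) ≈ 24.2720°.

24.3°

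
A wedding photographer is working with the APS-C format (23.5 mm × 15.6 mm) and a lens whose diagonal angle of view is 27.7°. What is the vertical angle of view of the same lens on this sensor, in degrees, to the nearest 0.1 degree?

15.5°

Sensor diagonal = √(23.5² + 15.6²) = √795.6100 ≈ 28.2066 mm.
From the diagonal AOV: f = 28.2066 / (2·tan(13.85°)) = 28.2066 / 0.49310 ≈ 57.2027 mm.
Vertical AOV = 2·arctan(15.6 / (2 × 57.2027)) = 2·arctan(0.13636) ≈ 15.5296°.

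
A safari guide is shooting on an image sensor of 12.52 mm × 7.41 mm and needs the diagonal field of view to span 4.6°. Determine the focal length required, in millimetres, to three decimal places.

181.113 mm

Sensor diagonal = √(12.52² + 7.41²) = √211.6585 ≈ 14.5485 mm.
From α = 2·arctan(d/2f) we get f = d / (2·tan(α/2)).
With d = 14.5485 mm and α/2 = 2.3°, tan(α/2) ≈ 0.04016, so f ≈ 14.5485 / 0.08033 ≈ 181.1129 mm.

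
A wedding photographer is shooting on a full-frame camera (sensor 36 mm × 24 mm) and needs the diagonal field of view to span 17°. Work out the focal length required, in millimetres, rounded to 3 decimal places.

Sensor diagonal = √(36² + 24²) = √1872.0000 ≈ 43.2666 mm.
From α = 2·arctan(d/2f) we get f = d / (2·tan(α/2)).
With d = 43.2666 mm and α/2 = 8.5°, tan(α/2) ≈ 0.14945, so f ≈ 43.2666 / 0.29890 ≈ 144.7518 mm.

144.752 mm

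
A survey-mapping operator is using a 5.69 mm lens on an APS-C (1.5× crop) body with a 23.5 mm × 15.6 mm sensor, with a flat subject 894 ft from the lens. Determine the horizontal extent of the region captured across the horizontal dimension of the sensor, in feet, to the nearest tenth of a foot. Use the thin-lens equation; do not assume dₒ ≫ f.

dₒ: 894 ft × 304.8 mm/ft = 272491.19 mm.
Similar triangles through the lens centre give W/dₒ = w/dᵢ; with 1/f = 1/dₒ + 1/dᵢ this gives W = w·(dₒ − f)/f.
W = 23.5 mm × (272491 − 5.69) / 5.69 = 23.5 × 47888.4888 ≈ 1125379.487 mm = 1125379.487/304.8 ft = 3692.19 ft.

3692.2 ft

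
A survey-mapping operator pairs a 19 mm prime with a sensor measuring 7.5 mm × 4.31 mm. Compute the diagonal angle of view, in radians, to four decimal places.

Sensor diagonal = √(7.5² + 4.31²) = √74.8261 ≈ 8.6502 mm.
Angle of view α = 2·arctan(d/2f) with d = 8.6502 mm and f = 19 mm.
d/2f = 0.22764; arctan(0.22764) ≈ 0.2238 rad, so α ≈ 0.4476 rad.

0.4476 rad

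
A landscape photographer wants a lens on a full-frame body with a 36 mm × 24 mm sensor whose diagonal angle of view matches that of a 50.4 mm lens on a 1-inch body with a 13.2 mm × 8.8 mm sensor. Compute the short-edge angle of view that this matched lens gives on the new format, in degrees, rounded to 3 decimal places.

9.979°

Sensor diagonal = √(13.2² + 8.8²) = √251.6800 ≈ 15.8644 mm.
Sensor diagonal = √(36² + 24²) = √1872.0000 ≈ 43.2666 mm.
Equal diagonal AOV ⇒ f₂ = f₁ · 43.2666/15.8644 = 50.4 × 2.72727 ≈ 137.4545 mm.
Short-edge AOV on the new format = 2·arctan(24 / (2 × 137.4545)) = 2·arctan(0.08730) ≈ 9.9787°.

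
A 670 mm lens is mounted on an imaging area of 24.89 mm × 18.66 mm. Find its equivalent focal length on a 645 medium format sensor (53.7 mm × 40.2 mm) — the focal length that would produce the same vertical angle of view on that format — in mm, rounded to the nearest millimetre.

Equal angle of view means equal height/f ratio, so f₂ = f₁ · (height₂/height₁) = 670 × 40.2/18.66.
f₂ = 670 × 2.15434 ≈ 1443.408 mm.

1443 mm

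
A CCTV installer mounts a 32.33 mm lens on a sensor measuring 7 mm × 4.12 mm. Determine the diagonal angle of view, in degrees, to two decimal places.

14.32°

Sensor diagonal = √(7² + 4.12²) = √65.9744 ≈ 8.1225 mm.
Angle of view α = 2·arctan(d/2f) with d = 8.1225 mm and f = 32.33 mm.
d/2f = 0.12562; arctan(0.12562) ≈ 7.1599°, so α ≈ 14.3198°.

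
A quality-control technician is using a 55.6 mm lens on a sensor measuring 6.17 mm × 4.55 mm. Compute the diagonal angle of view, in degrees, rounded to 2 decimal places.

7.89°

Sensor diagonal = √(6.17² + 4.55²) = √58.7714 ≈ 7.6663 mm.
Angle of view α = 2·arctan(d/2f) with d = 7.6663 mm and f = 55.6 mm.
d/2f = 0.06894; arctan(0.06894) ≈ 3.9438°, so α ≈ 7.8876°.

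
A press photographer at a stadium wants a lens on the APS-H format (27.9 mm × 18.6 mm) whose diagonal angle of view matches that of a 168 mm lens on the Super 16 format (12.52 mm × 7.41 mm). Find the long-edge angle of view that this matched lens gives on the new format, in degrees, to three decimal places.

4.127°

Sensor diagonal = √(12.52² + 7.41²) = √211.6585 ≈ 14.5485 mm.
Sensor diagonal = √(27.9² + 18.6²) = √1124.3700 ≈ 33.5316 mm.
Equal diagonal AOV ⇒ f₂ = f₁ · 33.5316/14.5485 = 168 × 2.30482 ≈ 387.2095 mm.
Long-edge AOV on the new format = 2·arctan(27.9 / (2 × 387.2095)) = 2·arctan(0.03603) ≈ 4.1266°.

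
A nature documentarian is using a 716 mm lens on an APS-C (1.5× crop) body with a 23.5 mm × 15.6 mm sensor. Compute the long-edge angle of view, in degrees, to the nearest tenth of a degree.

Angle of view α = 2·arctan(w/2f) with w = 23.5 mm and f = 716 mm.
w/2f = 0.01641; arctan(0.01641) ≈ 0.9402°, so α ≈ 1.8803°.

1.9°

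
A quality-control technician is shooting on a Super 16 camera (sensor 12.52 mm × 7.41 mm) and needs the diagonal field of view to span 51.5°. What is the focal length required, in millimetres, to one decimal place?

Sensor diagonal = √(12.52² + 7.41²) = √211.6585 ≈ 14.5485 mm.
From α = 2·arctan(d/2f) we get f = d / (2·tan(α/2)).
With d = 14.5485 mm and α/2 = 25.75°, tan(α/2) ≈ 0.48234, so f ≈ 14.5485 / 0.96469 ≈ 15.0811 mm.

15.1 mm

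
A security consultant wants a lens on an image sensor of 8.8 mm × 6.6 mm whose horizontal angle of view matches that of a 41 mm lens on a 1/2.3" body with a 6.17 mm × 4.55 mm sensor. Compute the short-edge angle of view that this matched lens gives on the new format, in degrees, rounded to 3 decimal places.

6.460°

Equal horizontal AOV ⇒ f₂ = f₁ · 8.8/6.17 = 41 × 1.42626 ≈ 58.4765 mm.
Short-edge AOV on the new format = 2·arctan(6.6 / (2 × 58.4765)) = 2·arctan(0.05643) ≈ 6.4599°.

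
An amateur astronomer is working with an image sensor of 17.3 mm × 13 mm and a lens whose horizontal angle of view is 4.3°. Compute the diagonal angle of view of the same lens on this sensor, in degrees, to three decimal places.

From the horizontal AOV: f = 17.3 / (2·tan(2.15°)) = 17.3 / 0.07508 ≈ 230.4074 mm.
Sensor diagonal = √(17.3² + 13²) = √468.2900 ≈ 21.6400 mm.
Diagonal AOV = 2·arctan(21.6400 / (2 × 230.4074)) = 2·arctan(0.04696) ≈ 5.3773°.

5.377°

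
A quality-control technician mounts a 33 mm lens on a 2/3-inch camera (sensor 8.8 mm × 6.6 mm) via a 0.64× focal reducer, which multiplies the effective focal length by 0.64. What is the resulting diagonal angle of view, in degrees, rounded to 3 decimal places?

Effective focal length f = 33 × 0.64 = 21.12 mm.
Sensor diagonal = √(8.8² + 6.6²) = √121.0000 ≈ 11.0000 mm.
α = 2·arctan(11.000 / (2 × 21.12)) = 2·arctan(0.26042) ≈ 29.1932°.

29.193°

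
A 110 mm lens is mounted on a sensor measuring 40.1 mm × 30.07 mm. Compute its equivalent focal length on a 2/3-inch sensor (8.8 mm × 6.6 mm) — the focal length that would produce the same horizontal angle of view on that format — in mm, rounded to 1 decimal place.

Equal angle of view means equal width/f ratio, so f₂ = f₁ · (width₂/width₁) = 110 × 8.8/40.1.
f₂ = 110 × 0.21945 ≈ 24.140 mm.

24.1 mm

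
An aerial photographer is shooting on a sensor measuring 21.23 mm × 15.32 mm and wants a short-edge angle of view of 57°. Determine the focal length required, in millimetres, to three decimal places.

From α = 2·arctan(h/2f) we get f = h / (2·tan(α/2)).
With h = 15.32 mm and α/2 = 28.5°, tan(α/2) ≈ 0.54296, so f ≈ 15.32 / 1.08591 ≈ 14.1080 mm.

14.108 mm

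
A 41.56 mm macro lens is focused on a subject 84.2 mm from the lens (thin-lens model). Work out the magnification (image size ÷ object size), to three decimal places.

0.975×

Thin lens: 1/f = 1/dₒ + 1/dᵢ → 1/dᵢ = 1/41.56 − 1/84.2 = 0.0121851 mm⁻¹, so dᵢ ≈ 82.0674 mm.
Magnification m = dᵢ/dₒ = 82.0674/84.2 ≈ 0.97467.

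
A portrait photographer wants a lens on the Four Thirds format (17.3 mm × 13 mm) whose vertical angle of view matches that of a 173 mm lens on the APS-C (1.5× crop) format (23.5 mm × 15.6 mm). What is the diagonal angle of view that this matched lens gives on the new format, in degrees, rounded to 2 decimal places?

8.58°

Equal vertical AOV ⇒ f₂ = f₁ · 13/15.6 = 173 × 0.83333 ≈ 144.1667 mm.
Sensor diagonal = √(17.3² + 13²) = √468.2900 ≈ 21.6400 mm.
Diagonal AOV on the new format = 2·arctan(21.6400 / (2 × 144.1667)) = 2·arctan(0.07505) ≈ 8.5842°.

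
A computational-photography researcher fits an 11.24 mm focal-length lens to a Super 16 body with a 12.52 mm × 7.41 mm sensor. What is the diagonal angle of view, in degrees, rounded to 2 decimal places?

65.82°

Sensor diagonal = √(12.52² + 7.41²) = √211.6585 ≈ 14.5485 mm.
Angle of view α = 2·arctan(d/2f) with d = 14.5485 mm and f = 11.24 mm.
d/2f = 0.64717; arctan(0.64717) ≈ 32.9099°, so α ≈ 65.8198°.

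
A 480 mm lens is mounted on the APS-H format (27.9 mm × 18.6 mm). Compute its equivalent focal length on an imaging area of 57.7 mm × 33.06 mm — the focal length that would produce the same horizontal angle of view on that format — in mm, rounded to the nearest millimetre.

993 mm

Equal angle of view means equal width/f ratio, so f₂ = f₁ · (width₂/width₁) = 480 × 57.7/27.9.
f₂ = 480 × 2.06810 ≈ 992.688 mm.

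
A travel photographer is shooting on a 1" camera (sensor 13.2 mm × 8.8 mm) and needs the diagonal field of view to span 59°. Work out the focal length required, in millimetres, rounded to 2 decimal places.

14.02 mm

Sensor diagonal = √(13.2² + 8.8²) = √251.6800 ≈ 15.8644 mm.
From α = 2·arctan(d/2f) we get f = d / (2·tan(α/2)).
With d = 15.8644 mm and α/2 = 29.5°, tan(α/2) ≈ 0.56577, so f ≈ 15.8644 / 1.13155 ≈ 14.0201 mm.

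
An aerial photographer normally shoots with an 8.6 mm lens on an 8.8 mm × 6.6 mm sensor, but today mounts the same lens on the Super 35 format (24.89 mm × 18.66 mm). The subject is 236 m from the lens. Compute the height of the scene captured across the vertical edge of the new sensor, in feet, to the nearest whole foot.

1680 ft

The focal length stays 8.6 mm; the relevant sensor dimension is now h = 18.66 mm. Object distance dₒ = 236 m = 236000 mm.
Thin-lens field height W = h·(dₒ − f)/f = 18.66 × (236000 − 8.6)/8.6 ≈ 512046.456 mm = 512046.456/304.8 ft = 1679.94 ft.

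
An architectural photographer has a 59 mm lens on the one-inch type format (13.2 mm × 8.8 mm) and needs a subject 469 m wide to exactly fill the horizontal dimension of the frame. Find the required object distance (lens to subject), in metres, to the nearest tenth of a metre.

2096.3 m

W: 469 m = 469000 mm.
Magnification m = w/W = dᵢ/dₒ; combined with 1/f = 1/dₒ + 1/dᵢ this gives dₒ = f·(1 + W/w).
dₒ = 59 mm × (1 + 469000/13.2) = 59 × 35531.3030 ≈ 2096346.879 mm = 2096.35 m.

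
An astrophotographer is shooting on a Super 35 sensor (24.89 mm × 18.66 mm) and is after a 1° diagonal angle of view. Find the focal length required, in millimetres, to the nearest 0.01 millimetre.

1782.31 mm

Sensor diagonal = √(24.89² + 18.66²) = √967.7077 ≈ 31.1080 mm.
From α = 2·arctan(d/2f) we get f = d / (2·tan(α/2)).
With d = 31.1080 mm and α/2 = 0.5°, tan(α/2) ≈ 0.00873, so f ≈ 31.1080 / 0.01745 ≈ 1782.3119 mm.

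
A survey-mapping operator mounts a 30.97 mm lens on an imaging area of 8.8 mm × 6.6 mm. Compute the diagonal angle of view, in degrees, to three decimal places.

20.140°

Sensor diagonal = √(8.8² + 6.6²) = √121.0000 ≈ 11.0000 mm.
Angle of view α = 2·arctan(d/2f) with d = 11.0000 mm and f = 30.97 mm.
d/2f = 0.17759; arctan(0.17759) ≈ 10.0702°, so α ≈ 20.1405°.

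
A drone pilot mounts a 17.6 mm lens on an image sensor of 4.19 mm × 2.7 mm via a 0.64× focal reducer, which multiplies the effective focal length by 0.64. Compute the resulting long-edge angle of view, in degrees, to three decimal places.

Effective focal length f = 17.6 × 0.64 = 11.264 mm.
α = 2·arctan(4.19 / (2 × 11.264)) = 2·arctan(0.18599) ≈ 21.0722°.

21.072°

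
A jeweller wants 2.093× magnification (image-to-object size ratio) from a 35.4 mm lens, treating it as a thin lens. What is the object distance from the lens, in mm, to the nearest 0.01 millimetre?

With m = dᵢ/dₒ and 1/f = 1/dₒ + 1/dᵢ, substituting dᵢ = m·dₒ gives 1/f = (1 + 1/m)/dₒ, hence dₒ = f·(1 + 1/m).
dₒ = 35.4 × (1 + 1/2.093) = 35.4 × 1.47778 ≈ 52.314 mm.

52.31 mm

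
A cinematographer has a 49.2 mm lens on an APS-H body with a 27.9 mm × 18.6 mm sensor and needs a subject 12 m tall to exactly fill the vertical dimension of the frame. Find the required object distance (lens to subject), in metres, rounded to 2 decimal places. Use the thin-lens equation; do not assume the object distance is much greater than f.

W: 12 m = 12000 mm.
Magnification m = h/W = dᵢ/dₒ; combined with 1/f = 1/dₒ + 1/dᵢ this gives dₒ = f·(1 + W/h).
dₒ = 49.2 mm × (1 + 12000/18.6) = 49.2 × 646.1613 ≈ 31791.135 mm = 31.7911 m.

31.79 m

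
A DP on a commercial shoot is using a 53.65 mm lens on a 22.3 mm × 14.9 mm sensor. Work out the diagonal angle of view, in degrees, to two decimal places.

Sensor diagonal = √(22.3² + 14.9²) = √719.3000 ≈ 26.8198 mm.
Angle of view α = 2·arctan(d/2f) with d = 26.8198 mm and f = 53.65 mm.
d/2f = 0.24995; arctan(0.24995) ≈ 14.0336°, so α ≈ 28.0672°.

28.07°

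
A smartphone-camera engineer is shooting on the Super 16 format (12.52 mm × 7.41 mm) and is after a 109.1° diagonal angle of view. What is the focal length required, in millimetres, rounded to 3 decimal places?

5.179 mm

Sensor diagonal = √(12.52² + 7.41²) = √211.6585 ≈ 14.5485 mm.
From α = 2·arctan(d/2f) we get f = d / (2·tan(α/2)).
With d = 14.5485 mm and α/2 = 54.55°, tan(α/2) ≈ 1.40454, so f ≈ 14.5485 / 2.80908 ≈ 5.1791 mm.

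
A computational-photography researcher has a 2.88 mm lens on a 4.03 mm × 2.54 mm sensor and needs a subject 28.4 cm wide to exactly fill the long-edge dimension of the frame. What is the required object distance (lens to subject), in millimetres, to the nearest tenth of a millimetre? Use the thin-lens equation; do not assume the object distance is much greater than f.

W: 28.4 cm = 284 mm.
Magnification m = w/W = dᵢ/dₒ; combined with 1/f = 1/dₒ + 1/dᵢ this gives dₒ = f·(1 + W/w).
dₒ = 2.88 mm × (1 + 284/4.03) = 2.88 × 71.4715 ≈ 205.838 mm.

205.8 mm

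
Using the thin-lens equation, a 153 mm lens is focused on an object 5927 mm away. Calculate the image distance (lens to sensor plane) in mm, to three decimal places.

157.054 mm

1/dᵢ = 1/f − 1/dₒ = 1/153 − 1/5927 = 0.0063672 mm⁻¹.
dᵢ = 1/0.0063672 ≈ 157.0542 mm.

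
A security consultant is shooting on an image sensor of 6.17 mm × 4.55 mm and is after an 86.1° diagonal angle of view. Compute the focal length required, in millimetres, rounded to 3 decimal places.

Sensor diagonal = √(6.17² + 4.55²) = √58.7714 ≈ 7.6663 mm.
From α = 2·arctan(d/2f) we get f = d / (2·tan(α/2)).
With d = 7.6663 mm and α/2 = 43.05°, tan(α/2) ≈ 0.93415, so f ≈ 7.6663 / 1.86830 ≈ 4.1033 mm.

4.103 mm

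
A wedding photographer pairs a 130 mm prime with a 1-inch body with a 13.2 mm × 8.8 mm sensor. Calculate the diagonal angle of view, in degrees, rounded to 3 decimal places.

6.983°

Sensor diagonal = √(13.2² + 8.8²) = √251.6800 ≈ 15.8644 mm.
Angle of view α = 2·arctan(d/2f) with d = 15.8644 mm and f = 130 mm.
d/2f = 0.06102; arctan(0.06102) ≈ 3.4917°, so α ≈ 6.9834°.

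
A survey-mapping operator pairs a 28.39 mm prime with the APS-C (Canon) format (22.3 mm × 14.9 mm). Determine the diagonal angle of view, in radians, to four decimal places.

Sensor diagonal = √(22.3² + 14.9²) = √719.3000 ≈ 26.8198 mm.
Angle of view α = 2·arctan(d/2f) with d = 26.8198 mm and f = 28.39 mm.
d/2f = 0.47235; arctan(0.47235) ≈ 0.4413 rad, so α ≈ 0.8826 rad.

0.8826 rad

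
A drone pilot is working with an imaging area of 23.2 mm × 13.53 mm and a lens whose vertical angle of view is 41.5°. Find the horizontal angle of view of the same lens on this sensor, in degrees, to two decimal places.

From the vertical AOV: f = 13.53 / (2·tan(20.75°)) = 13.53 / 0.75773 ≈ 17.8559 mm.
Horizontal AOV = 2·arctan(23.2 / (2 × 17.8559)) = 2·arctan(0.64964) ≈ 66.0191°.

66.02°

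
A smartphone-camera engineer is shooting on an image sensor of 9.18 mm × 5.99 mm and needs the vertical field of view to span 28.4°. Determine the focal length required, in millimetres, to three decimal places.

From α = 2·arctan(h/2f) we get f = h / (2·tan(α/2)).
With h = 5.99 mm and α/2 = 14.2°, tan(α/2) ≈ 0.25304, so f ≈ 5.99 / 0.50608 ≈ 11.8361 mm.

11.836 mm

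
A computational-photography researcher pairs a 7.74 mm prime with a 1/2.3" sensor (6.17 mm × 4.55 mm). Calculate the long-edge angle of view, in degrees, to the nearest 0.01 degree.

43.46°

Angle of view α = 2·arctan(w/2f) with w = 6.17 mm and f = 7.74 mm.
w/2f = 0.39858; arctan(0.39858) ≈ 21.7312°, so α ≈ 43.4624°.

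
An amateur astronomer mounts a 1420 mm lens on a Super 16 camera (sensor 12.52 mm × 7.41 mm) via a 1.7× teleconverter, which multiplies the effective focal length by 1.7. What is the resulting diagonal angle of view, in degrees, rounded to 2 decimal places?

Effective focal length f = 1420 × 1.7 = 2414 mm.
Sensor diagonal = √(12.52² + 7.41²) = √211.6585 ≈ 14.5485 mm.
α = 2·arctan(14.548 / (2 × 2414)) = 2·arctan(0.00301) ≈ 0.3453°.

0.35°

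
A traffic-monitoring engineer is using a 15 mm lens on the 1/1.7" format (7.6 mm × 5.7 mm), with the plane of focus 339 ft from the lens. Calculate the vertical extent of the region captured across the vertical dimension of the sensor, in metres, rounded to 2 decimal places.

dₒ: 339 ft × 304.8 mm/ft = 103327.20 mm.
Similar triangles through the lens centre give W/dₒ = h/dᵢ; with 1/f = 1/dₒ + 1/dᵢ this gives W = h·(dₒ − f)/f.
W = 5.7 mm × (103327 − 15) / 15 = 5.7 × 6887.4798 ≈ 39258.635 mm = 39.2586 m.

39.26 m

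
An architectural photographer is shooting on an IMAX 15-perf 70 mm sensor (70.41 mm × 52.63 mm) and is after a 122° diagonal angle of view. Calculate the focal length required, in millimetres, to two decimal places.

Sensor diagonal = √(70.41² + 52.63²) = √7727.4850 ≈ 87.9061 mm.
From α = 2·arctan(d/2f) we get f = d / (2·tan(α/2)).
With d = 87.9061 mm and α/2 = 61°, tan(α/2) ≈ 1.80405, so f ≈ 87.9061 / 3.60810 ≈ 24.3636 mm.

24.36 mm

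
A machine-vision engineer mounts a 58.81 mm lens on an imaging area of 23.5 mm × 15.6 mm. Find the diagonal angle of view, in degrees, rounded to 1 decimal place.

27.0°

Sensor diagonal = √(23.5² + 15.6²) = √795.6100 ≈ 28.2066 mm.
Angle of view α = 2·arctan(d/2f) with d = 28.2066 mm and f = 58.81 mm.
d/2f = 0.23981; arctan(0.23981) ≈ 13.4855°, so α ≈ 26.9710°.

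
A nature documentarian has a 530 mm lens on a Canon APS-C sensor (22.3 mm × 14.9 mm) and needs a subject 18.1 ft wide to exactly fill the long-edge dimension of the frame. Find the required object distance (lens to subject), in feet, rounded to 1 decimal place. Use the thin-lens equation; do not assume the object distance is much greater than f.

431.9 ft

W: 18.1 ft × 304.8 mm/ft = 5516.88 mm.
Magnification m = w/W = dᵢ/dₒ; combined with 1/f = 1/dₒ + 1/dᵢ this gives dₒ = f·(1 + W/w).
dₒ = 530 mm × (1 + 5516.88/22.3) = 530 × 248.3937 ≈ 131648.668 mm = 131648.668/304.8 ft = 431.918 ft.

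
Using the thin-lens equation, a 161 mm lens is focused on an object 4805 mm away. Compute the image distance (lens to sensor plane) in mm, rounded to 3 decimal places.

1/dᵢ = 1/f − 1/dₒ = 1/161 − 1/4805 = 0.0060031 mm⁻¹.
dᵢ = 1/0.0060031 ≈ 166.5816 mm.

166.582 mm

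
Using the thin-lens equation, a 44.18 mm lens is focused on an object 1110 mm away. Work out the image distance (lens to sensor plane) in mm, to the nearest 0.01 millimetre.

1/dᵢ = 1/f − 1/dₒ = 1/44.18 − 1/1110 = 0.0217338 mm⁻¹.
dᵢ = 1/0.0217338 ≈ 46.0113 mm.

46.01 mm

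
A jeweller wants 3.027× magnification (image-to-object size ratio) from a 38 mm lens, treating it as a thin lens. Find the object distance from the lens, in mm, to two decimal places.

50.55 mm

With m = dᵢ/dₒ and 1/f = 1/dₒ + 1/dᵢ, substituting dᵢ = m·dₒ gives 1/f = (1 + 1/m)/dₒ, hence dₒ = f·(1 + 1/m).
dₒ = 38 × (1 + 1/3.027) = 38 × 1.33036 ≈ 50.554 mm.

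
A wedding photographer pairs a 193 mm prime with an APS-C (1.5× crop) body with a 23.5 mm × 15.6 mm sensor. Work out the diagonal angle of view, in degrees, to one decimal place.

8.4°

Sensor diagonal = √(23.5² + 15.6²) = √795.6100 ≈ 28.2066 mm.
Angle of view α = 2·arctan(d/2f) with d = 28.2066 mm and f = 193 mm.
d/2f = 0.07307; arctan(0.07307) ≈ 4.1794°, so α ≈ 8.3588°.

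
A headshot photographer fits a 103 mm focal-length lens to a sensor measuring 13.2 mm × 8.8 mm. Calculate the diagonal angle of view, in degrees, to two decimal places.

8.81°

Sensor diagonal = √(13.2² + 8.8²) = √251.6800 ≈ 15.8644 mm.
Angle of view α = 2·arctan(d/2f) with d = 15.8644 mm and f = 103 mm.
d/2f = 0.07701; arctan(0.07701) ≈ 4.4038°, so α ≈ 8.8075°.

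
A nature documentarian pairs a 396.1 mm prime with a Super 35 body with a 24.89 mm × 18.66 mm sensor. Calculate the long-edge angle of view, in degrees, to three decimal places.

3.599°

Angle of view α = 2·arctan(w/2f) with w = 24.89 mm and f = 396.1 mm.
w/2f = 0.03142; arctan(0.03142) ≈ 1.7996°, so α ≈ 3.5991°.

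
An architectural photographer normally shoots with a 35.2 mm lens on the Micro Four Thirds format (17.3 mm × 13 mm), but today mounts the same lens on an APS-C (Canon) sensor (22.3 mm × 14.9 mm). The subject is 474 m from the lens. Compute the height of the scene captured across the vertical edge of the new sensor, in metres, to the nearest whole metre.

201 m

The focal length stays 35.2 mm; the relevant sensor dimension is now h = 14.9 mm. Object distance dₒ = 474 m = 474000 mm.
Thin-lens field height W = h·(dₒ − f)/f = 14.9 × (474000 − 35.2)/35.2 ≈ 200627.145 mm = 200.627 m.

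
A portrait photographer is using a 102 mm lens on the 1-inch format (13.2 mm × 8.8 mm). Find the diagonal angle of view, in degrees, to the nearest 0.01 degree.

Sensor diagonal = √(13.2² + 8.8²) = √251.6800 ≈ 15.8644 mm.
Angle of view α = 2·arctan(d/2f) with d = 15.8644 mm and f = 102 mm.
d/2f = 0.07777; arctan(0.07777) ≈ 4.4468°, so α ≈ 8.8935°.

8.89°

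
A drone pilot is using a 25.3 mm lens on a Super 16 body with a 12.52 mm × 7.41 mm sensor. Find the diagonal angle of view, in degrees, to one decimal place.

32.1°

Sensor diagonal = √(12.52² + 7.41²) = √211.6585 ≈ 14.5485 mm.
Angle of view α = 2·arctan(d/2f) with d = 14.5485 mm and f = 25.3 mm.
d/2f = 0.28752; arctan(0.28752) ≈ 16.0410°, so α ≈ 32.0820°.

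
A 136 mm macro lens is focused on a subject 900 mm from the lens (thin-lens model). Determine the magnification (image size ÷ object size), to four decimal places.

Thin lens: 1/f = 1/dₒ + 1/dᵢ → 1/dᵢ = 1/136 − 1/900 = 0.0062418 mm⁻¹, so dᵢ ≈ 160.2094 mm.
Magnification m = dᵢ/dₒ = 160.2094/900 ≈ 0.17801.

0.1780×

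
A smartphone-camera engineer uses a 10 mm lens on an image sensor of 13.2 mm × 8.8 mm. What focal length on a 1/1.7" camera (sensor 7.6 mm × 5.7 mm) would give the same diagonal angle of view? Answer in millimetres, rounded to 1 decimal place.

Sensor diagonal = √(13.2² + 8.8²) = √251.6800 ≈ 15.8644 mm.
Sensor diagonal = √(7.6² + 5.7²) = √90.2500 ≈ 9.5000 mm.
Equal angle of view means equal diagonal/f ratio, so f₂ = f₁ · (diagonal₂/diagonal₁) = 10 × 9.5000/15.8644.
f₂ = 10 × 0.59882 ≈ 5.988 mm.

6.0 mm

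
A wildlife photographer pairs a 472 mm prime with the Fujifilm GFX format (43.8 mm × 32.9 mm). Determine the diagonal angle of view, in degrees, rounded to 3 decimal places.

Sensor diagonal = √(43.8² + 32.9²) = √3000.8500 ≈ 54.7800 mm.
Angle of view α = 2·arctan(d/2f) with d = 54.7800 mm and f = 472 mm.
d/2f = 0.05803; arctan(0.05803) ≈ 3.3211°, so α ≈ 6.6423°.

6.642°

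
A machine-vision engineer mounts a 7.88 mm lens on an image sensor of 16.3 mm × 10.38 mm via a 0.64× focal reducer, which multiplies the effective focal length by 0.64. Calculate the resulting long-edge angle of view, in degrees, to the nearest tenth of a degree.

Effective focal length f = 7.88 × 0.64 = 5.0432 mm.
α = 2·arctan(16.3 / (2 × 5.0432)) = 2·arctan(1.61604) ≈ 116.5018°.

116.5°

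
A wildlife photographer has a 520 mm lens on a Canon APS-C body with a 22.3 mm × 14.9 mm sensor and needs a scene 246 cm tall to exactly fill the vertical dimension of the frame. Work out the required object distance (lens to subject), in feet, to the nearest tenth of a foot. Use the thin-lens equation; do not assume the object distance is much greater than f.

W: 246 cm = 2460 mm.
Magnification m = h/W = dᵢ/dₒ; combined with 1/f = 1/dₒ + 1/dᵢ this gives dₒ = f·(1 + W/h).
dₒ = 520 mm × (1 + 2460/14.9) = 520 × 166.1007 ≈ 86372.349 mm = 86372.349/304.8 ft = 283.374 ft.

283.4 ft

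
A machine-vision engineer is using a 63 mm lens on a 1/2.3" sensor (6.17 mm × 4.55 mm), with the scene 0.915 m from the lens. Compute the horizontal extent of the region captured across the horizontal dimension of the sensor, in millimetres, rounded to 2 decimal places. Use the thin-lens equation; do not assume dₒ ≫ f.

83.44 mm

dₒ: 0.915 m = 915 mm.
Similar triangles through the lens centre give W/dₒ = w/dᵢ; with 1/f = 1/dₒ + 1/dᵢ this gives W = w·(dₒ − f)/f.
W = 6.17 mm × (915 − 63) / 63 = 6.17 × 13.5238 ≈ 83.442 mm.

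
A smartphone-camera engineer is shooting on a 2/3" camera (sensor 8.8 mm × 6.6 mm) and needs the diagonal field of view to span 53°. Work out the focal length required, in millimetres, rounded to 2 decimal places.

11.03 mm

Sensor diagonal = √(8.8² + 6.6²) = √121.0000 ≈ 11.0000 mm.
From α = 2·arctan(d/2f) we get f = d / (2·tan(α/2)).
With d = 11.0000 mm and α/2 = 26.5°, tan(α/2) ≈ 0.49858, so f ≈ 11.0000 / 0.99716 ≈ 11.0313 mm.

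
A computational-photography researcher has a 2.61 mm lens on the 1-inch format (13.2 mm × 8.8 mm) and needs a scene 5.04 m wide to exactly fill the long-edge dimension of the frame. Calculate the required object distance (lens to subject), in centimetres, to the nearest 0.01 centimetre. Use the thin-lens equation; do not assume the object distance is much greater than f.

99.92 cm

W: 5.04 m = 5040 mm.
Magnification m = w/W = dᵢ/dₒ; combined with 1/f = 1/dₒ + 1/dᵢ this gives dₒ = f·(1 + W/w).
dₒ = 2.61 mm × (1 + 5040/13.2) = 2.61 × 382.8182 ≈ 999.155 mm = 99.9155 cm.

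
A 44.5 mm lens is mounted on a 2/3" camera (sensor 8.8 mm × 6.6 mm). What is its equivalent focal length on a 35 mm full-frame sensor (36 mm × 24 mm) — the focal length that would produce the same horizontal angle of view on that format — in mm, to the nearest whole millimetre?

Equal angle of view means equal width/f ratio, so f₂ = f₁ · (width₂/width₁) = 44.5 × 36/8.8.
f₂ = 44.5 × 4.09091 ≈ 182.045 mm.

182 mm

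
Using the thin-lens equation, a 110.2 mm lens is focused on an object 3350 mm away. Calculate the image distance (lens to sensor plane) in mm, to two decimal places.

1/dᵢ = 1/f − 1/dₒ = 1/110.2 − 1/3350 = 0.0087759 mm⁻¹.
dᵢ = 1/0.0087759 ≈ 113.9484 mm.

113.95 mm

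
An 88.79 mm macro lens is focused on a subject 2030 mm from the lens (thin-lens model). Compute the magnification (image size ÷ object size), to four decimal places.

Thin lens: 1/f = 1/dₒ + 1/dᵢ → 1/dᵢ = 1/88.79 − 1/2030 = 0.0107699 mm⁻¹, so dᵢ ≈ 92.8512 mm.
Magnification m = dᵢ/dₒ = 92.8512/2030 ≈ 0.04574.

0.0457×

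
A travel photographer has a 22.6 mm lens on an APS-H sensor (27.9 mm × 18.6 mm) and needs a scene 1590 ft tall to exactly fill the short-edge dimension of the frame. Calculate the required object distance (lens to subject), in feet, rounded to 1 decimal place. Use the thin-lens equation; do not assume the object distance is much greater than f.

1932.0 ft

W: 1590 ft × 304.8 mm/ft = 484631.98 mm.
Magnification m = h/W = dᵢ/dₒ; combined with 1/f = 1/dₒ + 1/dᵢ this gives dₒ = f·(1 + W/h).
dₒ = 22.6 mm × (1 + 484632/18.6) = 22.6 × 26056.4830 ≈ 588876.517 mm = 588876.517/304.8 ft = 1932.01 ft.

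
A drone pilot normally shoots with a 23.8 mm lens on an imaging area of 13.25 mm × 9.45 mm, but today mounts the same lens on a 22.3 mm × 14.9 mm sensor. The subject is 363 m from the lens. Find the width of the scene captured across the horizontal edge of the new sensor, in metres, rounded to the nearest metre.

340 m

The focal length stays 23.8 mm; the relevant sensor dimension is now w = 22.3 mm. Object distance dₒ = 363 m = 363000 mm.
Thin-lens field width W = w·(dₒ − f)/f = 22.3 × (363000 − 23.8)/23.8 ≈ 340099.549 mm = 340.1 m.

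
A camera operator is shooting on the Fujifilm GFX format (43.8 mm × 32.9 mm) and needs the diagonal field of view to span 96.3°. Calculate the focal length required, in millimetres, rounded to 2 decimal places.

24.53 mm

Sensor diagonal = √(43.8² + 32.9²) = √3000.8500 ≈ 54.7800 mm.
From α = 2·arctan(d/2f) we get f = d / (2·tan(α/2)).
With d = 54.7800 mm and α/2 = 48.15°, tan(α/2) ≈ 1.11648, so f ≈ 54.7800 / 2.23295 ≈ 24.5325 mm.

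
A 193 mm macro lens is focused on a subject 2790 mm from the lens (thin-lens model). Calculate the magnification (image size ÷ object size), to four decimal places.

Thin lens: 1/f = 1/dₒ + 1/dᵢ → 1/dᵢ = 1/193 − 1/2790 = 0.0048229 mm⁻¹, so dᵢ ≈ 207.3431 mm.
Magnification m = dᵢ/dₒ = 207.3431/2790 ≈ 0.07432.

0.0743×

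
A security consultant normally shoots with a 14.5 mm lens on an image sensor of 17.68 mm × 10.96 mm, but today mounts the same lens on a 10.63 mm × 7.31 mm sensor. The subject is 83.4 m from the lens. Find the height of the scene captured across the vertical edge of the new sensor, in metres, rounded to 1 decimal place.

42.0 m

The focal length stays 14.5 mm; the relevant sensor dimension is now h = 7.31 mm. Object distance dₒ = 83.4 m = 83400 mm.
Thin-lens field height W = h·(dₒ − f)/f = 7.31 × (83400 − 14.5)/14.5 ≈ 42037.793 mm = 42.0378 m.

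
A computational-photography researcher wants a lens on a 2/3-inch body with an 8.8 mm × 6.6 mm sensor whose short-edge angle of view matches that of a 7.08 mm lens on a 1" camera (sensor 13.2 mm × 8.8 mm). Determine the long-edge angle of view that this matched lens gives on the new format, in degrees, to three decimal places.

Equal short-edge AOV ⇒ f₂ = f₁ · 6.6/8.8 = 7.08 × 0.75000 ≈ 5.3100 mm.
Long-edge AOV on the new format = 2·arctan(8.8 / (2 × 5.3100)) = 2·arctan(0.82863) ≈ 79.2920°.

79.292°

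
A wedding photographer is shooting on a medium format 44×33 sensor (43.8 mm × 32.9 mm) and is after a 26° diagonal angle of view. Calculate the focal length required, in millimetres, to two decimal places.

118.64 mm

Sensor diagonal = √(43.8² + 32.9²) = √3000.8500 ≈ 54.7800 mm.
From α = 2·arctan(d/2f) we get f = d / (2·tan(α/2)).
With d = 54.7800 mm and α/2 = 13°, tan(α/2) ≈ 0.23087, so f ≈ 54.7800 / 0.46174 ≈ 118.6392 mm.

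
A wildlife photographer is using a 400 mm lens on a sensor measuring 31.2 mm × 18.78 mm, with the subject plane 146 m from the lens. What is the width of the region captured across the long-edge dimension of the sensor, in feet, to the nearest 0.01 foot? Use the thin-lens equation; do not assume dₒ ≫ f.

37.26 ft

dₒ: 146 m = 146000 mm.
Similar triangles through the lens centre give W/dₒ = w/dᵢ; with 1/f = 1/dₒ + 1/dᵢ this gives W = w·(dₒ − f)/f.
W = 31.2 mm × (146000 − 400) / 400 = 31.2 × 364.0000 ≈ 11356.800 mm = 11356.800/304.8 ft = 37.2598 ft.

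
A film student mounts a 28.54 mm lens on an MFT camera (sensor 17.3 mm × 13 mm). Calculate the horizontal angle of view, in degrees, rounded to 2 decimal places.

33.72°

Angle of view α = 2·arctan(w/2f) with w = 17.3 mm and f = 28.54 mm.
w/2f = 0.30308; arctan(0.30308) ≈ 16.8612°, so α ≈ 33.7224°.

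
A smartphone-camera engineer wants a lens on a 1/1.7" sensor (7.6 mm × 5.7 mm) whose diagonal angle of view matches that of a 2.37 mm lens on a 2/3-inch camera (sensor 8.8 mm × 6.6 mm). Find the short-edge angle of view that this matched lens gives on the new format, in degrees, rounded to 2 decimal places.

108.63°

Sensor diagonal = √(8.8² + 6.6²) = √121.0000 ≈ 11.0000 mm.
Sensor diagonal = √(7.6² + 5.7²) = √90.2500 ≈ 9.5000 mm.
Equal diagonal AOV ⇒ f₂ = f₁ · 9.5000/11.0000 = 2.37 × 0.86364 ≈ 2.0468 mm.
Short-edge AOV on the new format = 2·arctan(5.7 / (2 × 2.0468)) = 2·arctan(1.39241) ≈ 108.6296°.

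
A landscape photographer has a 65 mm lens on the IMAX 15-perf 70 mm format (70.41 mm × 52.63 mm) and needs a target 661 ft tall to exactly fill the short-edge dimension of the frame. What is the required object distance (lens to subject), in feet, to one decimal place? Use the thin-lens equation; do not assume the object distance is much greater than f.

W: 661 ft × 304.8 mm/ft = 201472.79 mm.
Magnification m = h/W = dᵢ/dₒ; combined with 1/f = 1/dₒ + 1/dᵢ this gives dₒ = f·(1 + W/h).
dₒ = 65 mm × (1 + 201473/52.63) = 65 × 3829.0979 ≈ 248891.365 mm = 248891.365/304.8 ft = 816.573 ft.

816.6 ft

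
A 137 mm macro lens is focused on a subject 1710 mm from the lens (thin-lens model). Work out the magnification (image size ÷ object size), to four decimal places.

Thin lens: 1/f = 1/dₒ + 1/dᵢ → 1/dᵢ = 1/137 − 1/1710 = 0.0067145 mm⁻¹, so dᵢ ≈ 148.9320 mm.
Magnification m = dᵢ/dₒ = 148.9320/1710 ≈ 0.08709.

0.0871×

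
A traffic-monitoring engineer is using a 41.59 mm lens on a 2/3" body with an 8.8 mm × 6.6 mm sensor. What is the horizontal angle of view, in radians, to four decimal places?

Angle of view α = 2·arctan(w/2f) with w = 8.8 mm and f = 41.59 mm.
w/2f = 0.10579; arctan(0.10579) ≈ 0.1054 rad, so α ≈ 0.2108 rad.

0.2108 rad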